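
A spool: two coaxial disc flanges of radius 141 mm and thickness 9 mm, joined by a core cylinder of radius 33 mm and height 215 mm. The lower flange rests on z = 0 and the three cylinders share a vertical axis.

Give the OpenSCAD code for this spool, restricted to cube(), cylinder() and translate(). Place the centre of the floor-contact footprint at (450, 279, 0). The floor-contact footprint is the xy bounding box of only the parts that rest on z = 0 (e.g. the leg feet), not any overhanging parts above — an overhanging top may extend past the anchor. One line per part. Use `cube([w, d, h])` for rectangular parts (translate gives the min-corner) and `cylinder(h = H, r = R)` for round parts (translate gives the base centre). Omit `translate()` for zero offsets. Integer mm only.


translate([450, 279, 0]) cylinder(h = 9, r = 141);
translate([450, 279, 9]) cylinder(h = 215, r = 33);
translate([450, 279, 224]) cylinder(h = 9, r = 141);


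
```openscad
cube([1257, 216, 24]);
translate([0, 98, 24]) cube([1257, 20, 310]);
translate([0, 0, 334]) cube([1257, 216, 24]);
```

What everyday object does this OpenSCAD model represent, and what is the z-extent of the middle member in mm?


An I-beam. The web height is 310 mm.

Two wide flanges with a thin centred web — an I-beam. Overall 358 mm minus two 24 mm flanges gives a web of 358 − 2·24 = 310 mm.


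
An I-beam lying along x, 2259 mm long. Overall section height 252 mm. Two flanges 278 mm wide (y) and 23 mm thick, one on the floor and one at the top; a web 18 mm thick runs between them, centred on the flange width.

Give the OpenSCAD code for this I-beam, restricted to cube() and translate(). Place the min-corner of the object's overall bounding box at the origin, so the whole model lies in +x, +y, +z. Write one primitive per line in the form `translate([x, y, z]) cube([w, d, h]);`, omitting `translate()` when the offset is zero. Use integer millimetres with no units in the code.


cube([2259, 278, 23]);
translate([0, 130, 23]) cube([2259, 18, 206]);
translate([0, 0, 229]) cube([2259, 278, 23]);


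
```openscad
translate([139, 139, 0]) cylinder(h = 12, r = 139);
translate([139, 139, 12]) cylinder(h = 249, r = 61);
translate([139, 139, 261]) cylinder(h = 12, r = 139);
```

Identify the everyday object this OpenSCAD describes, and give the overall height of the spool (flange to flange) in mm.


A spool. The overall height is 273 mm.

Three coaxial cylinders, large–small–large — a spool. Two 12 mm flanges and a 249 mm core give 12 + 249 + 12 = 273 mm.


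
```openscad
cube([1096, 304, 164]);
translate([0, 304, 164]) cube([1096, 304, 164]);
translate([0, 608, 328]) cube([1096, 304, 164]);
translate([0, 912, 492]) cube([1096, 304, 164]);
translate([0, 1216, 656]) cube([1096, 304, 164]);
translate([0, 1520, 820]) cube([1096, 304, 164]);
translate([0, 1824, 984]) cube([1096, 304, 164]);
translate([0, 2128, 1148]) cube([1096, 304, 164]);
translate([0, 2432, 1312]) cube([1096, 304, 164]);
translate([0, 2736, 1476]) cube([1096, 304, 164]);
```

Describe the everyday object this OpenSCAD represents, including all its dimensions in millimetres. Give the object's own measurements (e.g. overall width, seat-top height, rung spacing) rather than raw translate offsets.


A straight staircase of 10 solid steps. Each step is 1096 mm wide (x), 304 mm deep (y, the going) and 164 mm tall (the rise). The first step rests on the floor; each subsequent step sits one going further in +y and one rise higher in +z, directly behind and above the previous step with no overlap.


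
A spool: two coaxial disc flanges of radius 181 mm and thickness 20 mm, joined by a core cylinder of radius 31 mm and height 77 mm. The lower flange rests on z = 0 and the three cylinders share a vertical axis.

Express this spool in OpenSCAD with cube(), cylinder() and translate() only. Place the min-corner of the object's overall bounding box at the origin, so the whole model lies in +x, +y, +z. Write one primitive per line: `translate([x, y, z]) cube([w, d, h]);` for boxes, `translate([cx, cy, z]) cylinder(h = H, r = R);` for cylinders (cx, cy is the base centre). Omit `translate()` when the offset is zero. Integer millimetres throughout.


translate([181, 181, 0]) cylinder(h = 20, r = 181);
translate([181, 181, 20]) cylinder(h = 77, r = 31);
translate([181, 181, 97]) cylinder(h = 20, r = 181);


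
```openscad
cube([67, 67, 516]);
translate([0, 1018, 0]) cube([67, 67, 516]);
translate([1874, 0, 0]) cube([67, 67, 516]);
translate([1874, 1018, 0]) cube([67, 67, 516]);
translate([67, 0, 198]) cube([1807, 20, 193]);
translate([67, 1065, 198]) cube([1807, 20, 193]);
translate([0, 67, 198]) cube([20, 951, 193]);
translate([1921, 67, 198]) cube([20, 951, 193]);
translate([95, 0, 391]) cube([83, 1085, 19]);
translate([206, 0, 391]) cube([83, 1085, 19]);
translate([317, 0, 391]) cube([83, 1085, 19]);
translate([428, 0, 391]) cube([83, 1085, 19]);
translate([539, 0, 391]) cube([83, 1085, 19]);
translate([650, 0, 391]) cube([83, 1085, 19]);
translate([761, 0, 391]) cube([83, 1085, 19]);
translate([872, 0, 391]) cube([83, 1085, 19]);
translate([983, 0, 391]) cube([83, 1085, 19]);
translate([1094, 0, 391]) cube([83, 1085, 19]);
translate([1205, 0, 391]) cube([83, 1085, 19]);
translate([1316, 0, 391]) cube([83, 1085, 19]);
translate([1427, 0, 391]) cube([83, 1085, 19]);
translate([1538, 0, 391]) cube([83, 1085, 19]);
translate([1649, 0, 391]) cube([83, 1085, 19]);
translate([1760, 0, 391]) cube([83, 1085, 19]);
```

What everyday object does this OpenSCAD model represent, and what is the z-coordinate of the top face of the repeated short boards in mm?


A bed frame. The slat-top height is 410 mm.

Four posts, four rails, and a row of slats — a bed frame. Slats sit on the rails at z = 198 + 193 = 391; with slat thickness 19, the top is 410 mm.


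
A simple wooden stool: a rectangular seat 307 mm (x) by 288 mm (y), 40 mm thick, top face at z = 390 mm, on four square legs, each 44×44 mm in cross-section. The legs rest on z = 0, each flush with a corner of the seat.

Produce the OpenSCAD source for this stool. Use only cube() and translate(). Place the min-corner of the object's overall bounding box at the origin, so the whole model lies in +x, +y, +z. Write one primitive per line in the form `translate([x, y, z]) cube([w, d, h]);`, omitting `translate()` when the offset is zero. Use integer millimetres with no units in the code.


translate([0, 0, 350]) cube([307, 288, 40]);
cube([44, 44, 350]);
translate([263, 0, 0]) cube([44, 44, 350]);
translate([0, 244, 0]) cube([44, 44, 350]);
translate([263, 244, 0]) cube([44, 44, 350]);


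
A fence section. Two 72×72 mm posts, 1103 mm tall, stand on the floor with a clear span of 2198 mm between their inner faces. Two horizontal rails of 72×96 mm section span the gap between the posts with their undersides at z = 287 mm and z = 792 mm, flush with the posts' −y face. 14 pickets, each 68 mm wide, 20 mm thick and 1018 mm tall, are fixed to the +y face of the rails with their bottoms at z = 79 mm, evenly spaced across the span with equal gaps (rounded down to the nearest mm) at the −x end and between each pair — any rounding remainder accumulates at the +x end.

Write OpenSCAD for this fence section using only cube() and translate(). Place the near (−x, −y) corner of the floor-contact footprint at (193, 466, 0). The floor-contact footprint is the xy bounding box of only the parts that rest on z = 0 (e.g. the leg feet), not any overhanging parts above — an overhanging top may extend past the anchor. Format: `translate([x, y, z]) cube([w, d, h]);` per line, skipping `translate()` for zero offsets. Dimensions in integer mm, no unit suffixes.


translate([193, 466, 0]) cube([72, 72, 1103]);
translate([2463, 466, 0]) cube([72, 72, 1103]);
translate([265, 466, 287]) cube([2198, 72, 96]);
translate([265, 466, 792]) cube([2198, 72, 96]);
translate([348, 538, 79]) cube([68, 20, 1018]);
translate([499, 538, 79]) cube([68, 20, 1018]);
translate([650, 538, 79]) cube([68, 20, 1018]);
translate([801, 538, 79]) cube([68, 20, 1018]);
translate([952, 538, 79]) cube([68, 20, 1018]);
translate([1103, 538, 79]) cube([68, 20, 1018]);
translate([1254, 538, 79]) cube([68, 20, 1018]);
translate([1405, 538, 79]) cube([68, 20, 1018]);
translate([1556, 538, 79]) cube([68, 20, 1018]);
translate([1707, 538, 79]) cube([68, 20, 1018]);
translate([1858, 538, 79]) cube([68, 20, 1018]);
translate([2009, 538, 79]) cube([68, 20, 1018]);
translate([2160, 538, 79]) cube([68, 20, 1018]);
translate([2311, 538, 79]) cube([68, 20, 1018]);


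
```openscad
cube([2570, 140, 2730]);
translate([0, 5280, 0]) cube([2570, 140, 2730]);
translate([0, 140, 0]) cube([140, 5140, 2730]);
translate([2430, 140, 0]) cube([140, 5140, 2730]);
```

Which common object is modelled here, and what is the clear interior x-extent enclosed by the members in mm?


A house (or room) frame. The interior width is 2290 mm.

Four 2730 mm walls enclosing a rectangle with no floor or roof — a room or house frame. Outside width is 2570 mm and wall thickness is 140 mm, so the interior width is 2570 − 2 × 140 = 2290 mm.


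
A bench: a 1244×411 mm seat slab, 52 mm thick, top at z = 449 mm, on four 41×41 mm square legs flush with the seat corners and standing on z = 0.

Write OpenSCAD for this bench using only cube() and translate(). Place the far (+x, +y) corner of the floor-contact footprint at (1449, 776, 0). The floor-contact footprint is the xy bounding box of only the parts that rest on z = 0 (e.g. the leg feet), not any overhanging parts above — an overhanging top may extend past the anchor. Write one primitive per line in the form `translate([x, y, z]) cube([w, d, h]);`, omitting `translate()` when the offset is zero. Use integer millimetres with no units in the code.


// leg_h = 449 − 52 = 397
translate([205, 365, 397]) cube([1244, 411, 52]);
translate([205, 365, 0]) cube([41, 41, 397]);
translate([205, 735, 0]) cube([41, 41, 397]);
translate([1408, 365, 0]) cube([41, 41, 397]);
translate([1408, 735, 0]) cube([41, 41, 397]);


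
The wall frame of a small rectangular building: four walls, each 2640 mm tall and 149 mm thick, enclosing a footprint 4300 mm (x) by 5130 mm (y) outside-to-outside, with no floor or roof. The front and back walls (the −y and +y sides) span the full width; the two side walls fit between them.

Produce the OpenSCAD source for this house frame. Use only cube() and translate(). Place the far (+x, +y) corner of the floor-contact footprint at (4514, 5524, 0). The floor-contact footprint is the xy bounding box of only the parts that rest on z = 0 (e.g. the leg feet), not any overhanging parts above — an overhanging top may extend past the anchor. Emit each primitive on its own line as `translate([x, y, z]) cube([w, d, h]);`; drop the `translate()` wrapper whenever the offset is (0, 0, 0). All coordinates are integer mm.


translate([214, 394, 0]) cube([4300, 149, 2640]);
translate([214, 5375, 0]) cube([4300, 149, 2640]);
translate([214, 543, 0]) cube([149, 4832, 2640]);
translate([4365, 543, 0]) cube([149, 4832, 2640]);


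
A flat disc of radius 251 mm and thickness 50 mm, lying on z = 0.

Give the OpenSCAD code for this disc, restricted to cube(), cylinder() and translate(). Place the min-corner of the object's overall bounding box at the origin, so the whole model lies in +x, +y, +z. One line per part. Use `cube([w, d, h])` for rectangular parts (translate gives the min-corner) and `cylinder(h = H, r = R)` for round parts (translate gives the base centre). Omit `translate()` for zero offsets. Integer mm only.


translate([251, 251, 0]) cylinder(h = 50, r = 251);


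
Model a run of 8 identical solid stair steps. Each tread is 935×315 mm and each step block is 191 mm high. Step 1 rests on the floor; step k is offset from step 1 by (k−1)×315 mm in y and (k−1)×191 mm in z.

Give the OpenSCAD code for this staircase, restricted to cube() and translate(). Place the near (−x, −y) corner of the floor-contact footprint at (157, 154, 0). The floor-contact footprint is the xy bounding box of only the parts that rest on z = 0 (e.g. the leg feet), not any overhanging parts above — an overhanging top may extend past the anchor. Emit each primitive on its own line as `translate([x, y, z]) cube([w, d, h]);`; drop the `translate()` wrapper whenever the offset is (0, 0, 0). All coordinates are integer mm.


translate([157, 154, 0]) cube([935, 315, 191]);
translate([157, 469, 191]) cube([935, 315, 191]);
translate([157, 784, 382]) cube([935, 315, 191]);
translate([157, 1099, 573]) cube([935, 315, 191]);
translate([157, 1414, 764]) cube([935, 315, 191]);
translate([157, 1729, 955]) cube([935, 315, 191]);
translate([157, 2044, 1146]) cube([935, 315, 191]);
translate([157, 2359, 1337]) cube([935, 315, 191]);


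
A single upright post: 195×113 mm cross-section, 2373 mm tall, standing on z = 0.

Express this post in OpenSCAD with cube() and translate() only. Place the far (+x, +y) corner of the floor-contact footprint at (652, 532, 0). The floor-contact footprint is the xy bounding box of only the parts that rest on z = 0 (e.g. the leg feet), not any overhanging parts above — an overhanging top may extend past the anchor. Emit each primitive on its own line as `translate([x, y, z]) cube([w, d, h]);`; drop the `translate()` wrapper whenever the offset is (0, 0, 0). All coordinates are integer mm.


translate([457, 419, 0]) cube([195, 113, 2373]);


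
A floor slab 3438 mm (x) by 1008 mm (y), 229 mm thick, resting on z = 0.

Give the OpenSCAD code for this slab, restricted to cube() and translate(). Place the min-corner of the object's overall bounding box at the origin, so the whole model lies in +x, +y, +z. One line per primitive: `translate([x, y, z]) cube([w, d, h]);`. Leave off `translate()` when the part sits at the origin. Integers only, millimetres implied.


cube([3438, 1008, 229]);


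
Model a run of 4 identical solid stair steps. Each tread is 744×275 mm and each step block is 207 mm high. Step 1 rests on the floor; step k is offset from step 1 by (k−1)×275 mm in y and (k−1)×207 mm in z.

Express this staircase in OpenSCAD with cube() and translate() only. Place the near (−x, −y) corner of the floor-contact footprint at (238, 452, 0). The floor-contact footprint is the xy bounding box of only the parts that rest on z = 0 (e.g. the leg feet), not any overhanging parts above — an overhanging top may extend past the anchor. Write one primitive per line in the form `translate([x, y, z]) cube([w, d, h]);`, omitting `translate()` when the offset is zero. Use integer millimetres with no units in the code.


translate([238, 452, 0]) cube([744, 275, 207]);
translate([238, 727, 207]) cube([744, 275, 207]);
translate([238, 1002, 414]) cube([744, 275, 207]);
translate([238, 1277, 621]) cube([744, 275, 207]);


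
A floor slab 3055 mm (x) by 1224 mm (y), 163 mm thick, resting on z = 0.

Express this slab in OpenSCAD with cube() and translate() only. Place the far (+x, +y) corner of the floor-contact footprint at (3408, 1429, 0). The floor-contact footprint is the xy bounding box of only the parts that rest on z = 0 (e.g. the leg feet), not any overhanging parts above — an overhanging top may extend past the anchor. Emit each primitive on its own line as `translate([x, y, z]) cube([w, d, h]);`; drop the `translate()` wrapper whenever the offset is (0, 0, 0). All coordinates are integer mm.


translate([353, 205, 0]) cube([3055, 1224, 163]);


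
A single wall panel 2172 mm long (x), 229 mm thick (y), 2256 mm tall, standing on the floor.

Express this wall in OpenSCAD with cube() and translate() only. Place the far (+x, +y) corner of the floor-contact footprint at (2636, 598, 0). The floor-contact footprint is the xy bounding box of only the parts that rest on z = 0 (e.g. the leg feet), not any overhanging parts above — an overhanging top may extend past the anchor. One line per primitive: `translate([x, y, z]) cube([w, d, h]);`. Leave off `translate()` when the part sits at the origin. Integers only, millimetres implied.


translate([464, 369, 0]) cube([2172, 229, 2256]);


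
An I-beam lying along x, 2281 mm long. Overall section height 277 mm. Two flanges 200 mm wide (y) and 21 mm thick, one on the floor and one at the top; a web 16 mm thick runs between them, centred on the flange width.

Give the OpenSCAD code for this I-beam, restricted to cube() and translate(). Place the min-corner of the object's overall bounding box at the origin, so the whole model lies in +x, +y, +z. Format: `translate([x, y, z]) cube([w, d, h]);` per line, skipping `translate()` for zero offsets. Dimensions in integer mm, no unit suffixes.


cube([2281, 200, 21]);
translate([0, 92, 21]) cube([2281, 16, 235]);
translate([0, 0, 256]) cube([2281, 200, 21]);


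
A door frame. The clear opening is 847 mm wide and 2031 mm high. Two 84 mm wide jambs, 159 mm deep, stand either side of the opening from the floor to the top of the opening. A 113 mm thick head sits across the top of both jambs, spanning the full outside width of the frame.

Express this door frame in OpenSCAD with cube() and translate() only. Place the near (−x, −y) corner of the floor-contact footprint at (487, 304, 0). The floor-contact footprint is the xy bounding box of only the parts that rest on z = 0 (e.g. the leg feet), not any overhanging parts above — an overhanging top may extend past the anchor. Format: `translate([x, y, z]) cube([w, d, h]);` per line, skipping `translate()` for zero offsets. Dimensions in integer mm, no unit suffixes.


translate([487, 304, 0]) cube([84, 159, 2031]);
translate([1418, 304, 0]) cube([84, 159, 2031]);
translate([487, 304, 2031]) cube([1015, 159, 113]);


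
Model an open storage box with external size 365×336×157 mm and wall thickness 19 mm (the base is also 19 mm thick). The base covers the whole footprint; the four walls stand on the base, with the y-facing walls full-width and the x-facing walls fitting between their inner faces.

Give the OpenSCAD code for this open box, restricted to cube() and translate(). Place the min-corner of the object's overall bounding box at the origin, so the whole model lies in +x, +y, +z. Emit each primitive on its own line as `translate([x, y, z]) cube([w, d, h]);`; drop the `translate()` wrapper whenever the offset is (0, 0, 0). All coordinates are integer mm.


cube([365, 336, 19]);
translate([0, 0, 19]) cube([365, 19, 138]);
translate([0, 317, 19]) cube([365, 19, 138]);
translate([0, 19, 19]) cube([19, 298, 138]);
translate([346, 19, 19]) cube([19, 298, 138]);


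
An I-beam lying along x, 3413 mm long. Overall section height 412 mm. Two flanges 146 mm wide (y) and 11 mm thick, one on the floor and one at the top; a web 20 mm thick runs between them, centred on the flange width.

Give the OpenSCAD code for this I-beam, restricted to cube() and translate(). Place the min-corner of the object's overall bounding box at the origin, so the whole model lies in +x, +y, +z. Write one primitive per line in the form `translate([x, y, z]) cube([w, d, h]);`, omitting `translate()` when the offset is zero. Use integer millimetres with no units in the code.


cube([3413, 146, 11]);
translate([0, 63, 11]) cube([3413, 20, 390]);
translate([0, 0, 401]) cube([3413, 146, 11]);


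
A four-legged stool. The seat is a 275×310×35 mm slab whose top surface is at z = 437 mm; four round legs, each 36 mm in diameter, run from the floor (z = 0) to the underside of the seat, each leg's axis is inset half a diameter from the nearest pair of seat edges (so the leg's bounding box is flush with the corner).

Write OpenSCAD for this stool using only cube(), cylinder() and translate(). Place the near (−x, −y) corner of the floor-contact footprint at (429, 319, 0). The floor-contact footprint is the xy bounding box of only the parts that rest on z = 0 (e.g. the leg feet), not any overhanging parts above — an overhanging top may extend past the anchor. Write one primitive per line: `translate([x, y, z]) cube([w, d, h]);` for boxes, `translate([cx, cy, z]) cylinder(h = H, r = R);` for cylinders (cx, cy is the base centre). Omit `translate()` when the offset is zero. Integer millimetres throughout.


translate([429, 319, 402]) cube([275, 310, 35]);
translate([447, 337, 0]) cylinder(h = 402, r = 18);
translate([686, 337, 0]) cylinder(h = 402, r = 18);
translate([447, 611, 0]) cylinder(h = 402, r = 18);
translate([686, 611, 0]) cylinder(h = 402, r = 18);


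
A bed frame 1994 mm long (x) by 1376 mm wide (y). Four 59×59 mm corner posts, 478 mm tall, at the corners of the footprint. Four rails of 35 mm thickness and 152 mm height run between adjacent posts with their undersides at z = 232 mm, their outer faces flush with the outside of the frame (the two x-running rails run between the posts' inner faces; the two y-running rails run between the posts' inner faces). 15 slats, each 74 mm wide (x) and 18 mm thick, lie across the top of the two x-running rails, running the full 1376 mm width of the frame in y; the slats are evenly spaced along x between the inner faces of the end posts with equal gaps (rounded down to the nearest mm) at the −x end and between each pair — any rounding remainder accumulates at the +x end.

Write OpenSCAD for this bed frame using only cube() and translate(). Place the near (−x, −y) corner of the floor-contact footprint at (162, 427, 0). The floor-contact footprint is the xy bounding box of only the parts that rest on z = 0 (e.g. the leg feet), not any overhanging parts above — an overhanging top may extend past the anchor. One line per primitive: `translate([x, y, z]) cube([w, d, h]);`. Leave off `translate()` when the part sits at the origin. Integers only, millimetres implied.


translate([162, 427, 0]) cube([59, 59, 478]);
translate([162, 1744, 0]) cube([59, 59, 478]);
translate([2097, 427, 0]) cube([59, 59, 478]);
translate([2097, 1744, 0]) cube([59, 59, 478]);
translate([221, 427, 232]) cube([1876, 35, 152]);
translate([221, 1768, 232]) cube([1876, 35, 152]);
translate([162, 486, 232]) cube([35, 1258, 152]);
translate([2121, 486, 232]) cube([35, 1258, 152]);
translate([268, 427, 384]) cube([74, 1376, 18]);
translate([389, 427, 384]) cube([74, 1376, 18]);
translate([510, 427, 384]) cube([74, 1376, 18]);
translate([631, 427, 384]) cube([74, 1376, 18]);
translate([752, 427, 384]) cube([74, 1376, 18]);
translate([873, 427, 384]) cube([74, 1376, 18]);
translate([994, 427, 384]) cube([74, 1376, 18]);
translate([1115, 427, 384]) cube([74, 1376, 18]);
translate([1236, 427, 384]) cube([74, 1376, 18]);
translate([1357, 427, 384]) cube([74, 1376, 18]);
translate([1478, 427, 384]) cube([74, 1376, 18]);
translate([1599, 427, 384]) cube([74, 1376, 18]);
translate([1720, 427, 384]) cube([74, 1376, 18]);
translate([1841, 427, 384]) cube([74, 1376, 18]);
translate([1962, 427, 384]) cube([74, 1376, 18]);


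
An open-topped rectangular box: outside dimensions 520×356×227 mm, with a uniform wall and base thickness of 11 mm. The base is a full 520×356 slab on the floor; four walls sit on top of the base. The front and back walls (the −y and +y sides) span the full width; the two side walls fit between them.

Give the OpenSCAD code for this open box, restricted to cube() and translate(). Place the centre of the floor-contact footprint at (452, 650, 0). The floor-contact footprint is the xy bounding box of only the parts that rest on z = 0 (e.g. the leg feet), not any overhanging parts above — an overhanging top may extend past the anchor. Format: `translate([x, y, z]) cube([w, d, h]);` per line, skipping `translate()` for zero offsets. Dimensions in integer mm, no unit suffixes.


translate([192, 472, 0]) cube([520, 356, 11]);
translate([192, 472, 11]) cube([520, 11, 216]);
translate([192, 817, 11]) cube([520, 11, 216]);
translate([192, 483, 11]) cube([11, 334, 216]);
translate([701, 483, 11]) cube([11, 334, 216]);


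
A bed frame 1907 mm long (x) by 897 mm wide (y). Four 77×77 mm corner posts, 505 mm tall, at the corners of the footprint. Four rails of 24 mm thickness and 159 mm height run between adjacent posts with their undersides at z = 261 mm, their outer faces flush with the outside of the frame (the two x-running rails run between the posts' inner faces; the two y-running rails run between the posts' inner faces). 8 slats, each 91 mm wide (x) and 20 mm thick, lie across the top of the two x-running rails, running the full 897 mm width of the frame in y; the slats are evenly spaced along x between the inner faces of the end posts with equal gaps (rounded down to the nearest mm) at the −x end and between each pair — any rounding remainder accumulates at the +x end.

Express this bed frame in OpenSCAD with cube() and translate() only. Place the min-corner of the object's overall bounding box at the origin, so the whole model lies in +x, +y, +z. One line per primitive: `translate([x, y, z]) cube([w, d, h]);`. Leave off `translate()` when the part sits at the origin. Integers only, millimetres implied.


cube([77, 77, 505]);
translate([0, 820, 0]) cube([77, 77, 505]);
translate([1830, 0, 0]) cube([77, 77, 505]);
translate([1830, 820, 0]) cube([77, 77, 505]);
translate([77, 0, 261]) cube([1753, 24, 159]);
translate([77, 873, 261]) cube([1753, 24, 159]);
translate([0, 77, 261]) cube([24, 743, 159]);
translate([1883, 77, 261]) cube([24, 743, 159]);
translate([190, 0, 420]) cube([91, 897, 20]);
translate([394, 0, 420]) cube([91, 897, 20]);
translate([598, 0, 420]) cube([91, 897, 20]);
translate([802, 0, 420]) cube([91, 897, 20]);
translate([1006, 0, 420]) cube([91, 897, 20]);
translate([1210, 0, 420]) cube([91, 897, 20]);
translate([1414, 0, 420]) cube([91, 897, 20]);
translate([1618, 0, 420]) cube([91, 897, 20]);


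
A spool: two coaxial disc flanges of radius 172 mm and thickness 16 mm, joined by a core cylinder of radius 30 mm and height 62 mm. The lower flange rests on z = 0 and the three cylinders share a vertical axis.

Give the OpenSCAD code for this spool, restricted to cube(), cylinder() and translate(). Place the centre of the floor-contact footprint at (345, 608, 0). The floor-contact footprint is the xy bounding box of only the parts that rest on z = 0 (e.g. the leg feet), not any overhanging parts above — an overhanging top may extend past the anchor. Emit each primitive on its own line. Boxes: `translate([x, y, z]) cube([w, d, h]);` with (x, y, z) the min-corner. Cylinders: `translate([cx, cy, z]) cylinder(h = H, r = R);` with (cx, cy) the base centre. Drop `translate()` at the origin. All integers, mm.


translate([345, 608, 0]) cylinder(h = 16, r = 172);
translate([345, 608, 16]) cylinder(h = 62, r = 30);
translate([345, 608, 78]) cylinder(h = 16, r = 172);


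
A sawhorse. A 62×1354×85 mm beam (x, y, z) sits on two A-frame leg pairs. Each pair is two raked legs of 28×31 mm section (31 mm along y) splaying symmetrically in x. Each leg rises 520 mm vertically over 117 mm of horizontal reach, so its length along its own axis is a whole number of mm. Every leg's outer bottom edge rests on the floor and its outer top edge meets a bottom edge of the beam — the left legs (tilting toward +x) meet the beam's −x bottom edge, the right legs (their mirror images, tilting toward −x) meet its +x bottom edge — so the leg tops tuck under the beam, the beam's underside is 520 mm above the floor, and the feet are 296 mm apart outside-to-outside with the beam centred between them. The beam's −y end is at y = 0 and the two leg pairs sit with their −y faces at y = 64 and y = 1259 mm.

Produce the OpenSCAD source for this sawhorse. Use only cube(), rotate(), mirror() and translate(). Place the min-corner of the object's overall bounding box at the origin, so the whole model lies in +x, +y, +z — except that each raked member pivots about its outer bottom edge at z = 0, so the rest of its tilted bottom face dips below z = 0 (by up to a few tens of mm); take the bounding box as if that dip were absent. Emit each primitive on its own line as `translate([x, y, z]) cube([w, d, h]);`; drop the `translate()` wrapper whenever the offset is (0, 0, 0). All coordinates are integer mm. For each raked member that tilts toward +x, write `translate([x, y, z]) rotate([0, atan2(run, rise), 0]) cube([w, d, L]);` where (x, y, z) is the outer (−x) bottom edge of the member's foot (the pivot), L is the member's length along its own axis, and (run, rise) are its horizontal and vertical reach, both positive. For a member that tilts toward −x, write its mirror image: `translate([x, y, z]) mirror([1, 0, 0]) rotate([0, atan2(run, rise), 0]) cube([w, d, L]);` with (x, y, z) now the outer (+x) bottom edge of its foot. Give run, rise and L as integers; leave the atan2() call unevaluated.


translate([117, 0, 520]) cube([62, 1354, 85]);
translate([0, 64, 0]) rotate([0, atan2(117, 520), 0]) cube([28, 31, 533]);
translate([296, 64, 0]) mirror([1, 0, 0]) rotate([0, atan2(117, 520), 0]) cube([28, 31, 533]);
translate([0, 1259, 0]) rotate([0, atan2(117, 520), 0]) cube([28, 31, 533]);
translate([296, 1259, 0]) mirror([1, 0, 0]) rotate([0, atan2(117, 520), 0]) cube([28, 31, 533]);


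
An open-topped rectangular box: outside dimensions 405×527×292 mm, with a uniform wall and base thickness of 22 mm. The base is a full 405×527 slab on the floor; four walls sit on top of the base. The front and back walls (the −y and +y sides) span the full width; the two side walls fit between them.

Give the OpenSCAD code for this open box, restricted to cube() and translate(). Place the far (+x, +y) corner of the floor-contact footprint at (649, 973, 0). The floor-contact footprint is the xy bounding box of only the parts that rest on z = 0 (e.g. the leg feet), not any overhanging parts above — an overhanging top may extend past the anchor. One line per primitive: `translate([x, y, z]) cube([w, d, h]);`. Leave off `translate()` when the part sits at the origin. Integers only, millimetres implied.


translate([244, 446, 0]) cube([405, 527, 22]);
translate([244, 446, 22]) cube([405, 22, 270]);
translate([244, 951, 22]) cube([405, 22, 270]);
translate([244, 468, 22]) cube([22, 483, 270]);
translate([627, 468, 22]) cube([22, 483, 270]);


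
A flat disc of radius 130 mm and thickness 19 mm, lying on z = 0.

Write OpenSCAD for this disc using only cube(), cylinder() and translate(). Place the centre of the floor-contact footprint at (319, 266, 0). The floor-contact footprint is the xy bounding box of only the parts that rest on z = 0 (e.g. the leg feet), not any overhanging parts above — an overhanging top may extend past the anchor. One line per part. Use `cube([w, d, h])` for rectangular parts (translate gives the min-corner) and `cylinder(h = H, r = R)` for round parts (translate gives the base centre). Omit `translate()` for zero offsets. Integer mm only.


translate([319, 266, 0]) cylinder(h = 19, r = 130);


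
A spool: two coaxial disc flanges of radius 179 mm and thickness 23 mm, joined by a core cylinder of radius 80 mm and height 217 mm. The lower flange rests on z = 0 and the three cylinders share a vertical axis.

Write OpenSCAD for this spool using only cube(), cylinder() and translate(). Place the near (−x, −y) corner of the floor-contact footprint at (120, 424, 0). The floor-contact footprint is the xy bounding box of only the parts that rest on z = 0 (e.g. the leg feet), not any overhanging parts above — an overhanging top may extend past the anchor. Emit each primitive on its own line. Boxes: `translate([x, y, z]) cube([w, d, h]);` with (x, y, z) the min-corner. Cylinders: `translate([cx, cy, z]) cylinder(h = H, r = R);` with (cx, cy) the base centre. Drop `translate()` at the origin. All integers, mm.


translate([299, 603, 0]) cylinder(h = 23, r = 179);
translate([299, 603, 23]) cylinder(h = 217, r = 80);
translate([299, 603, 240]) cylinder(h = 23, r = 179);


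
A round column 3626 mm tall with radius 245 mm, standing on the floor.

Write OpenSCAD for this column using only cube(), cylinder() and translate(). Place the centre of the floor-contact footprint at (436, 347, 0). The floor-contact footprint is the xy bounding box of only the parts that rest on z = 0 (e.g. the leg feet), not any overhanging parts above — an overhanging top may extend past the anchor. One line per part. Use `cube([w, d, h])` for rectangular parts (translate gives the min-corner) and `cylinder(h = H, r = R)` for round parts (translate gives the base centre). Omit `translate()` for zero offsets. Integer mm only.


translate([436, 347, 0]) cylinder(h = 3626, r = 245);


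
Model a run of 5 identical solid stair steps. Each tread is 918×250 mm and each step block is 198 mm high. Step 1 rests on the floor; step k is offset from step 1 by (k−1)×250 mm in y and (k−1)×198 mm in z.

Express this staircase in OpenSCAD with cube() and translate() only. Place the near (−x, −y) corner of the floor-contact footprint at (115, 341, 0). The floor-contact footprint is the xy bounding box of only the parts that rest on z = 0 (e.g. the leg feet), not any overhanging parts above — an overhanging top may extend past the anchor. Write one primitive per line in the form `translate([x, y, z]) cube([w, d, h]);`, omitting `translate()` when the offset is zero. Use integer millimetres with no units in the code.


translate([115, 341, 0]) cube([918, 250, 198]);
translate([115, 591, 198]) cube([918, 250, 198]);
translate([115, 841, 396]) cube([918, 250, 198]);
translate([115, 1091, 594]) cube([918, 250, 198]);
translate([115, 1341, 792]) cube([918, 250, 198]);


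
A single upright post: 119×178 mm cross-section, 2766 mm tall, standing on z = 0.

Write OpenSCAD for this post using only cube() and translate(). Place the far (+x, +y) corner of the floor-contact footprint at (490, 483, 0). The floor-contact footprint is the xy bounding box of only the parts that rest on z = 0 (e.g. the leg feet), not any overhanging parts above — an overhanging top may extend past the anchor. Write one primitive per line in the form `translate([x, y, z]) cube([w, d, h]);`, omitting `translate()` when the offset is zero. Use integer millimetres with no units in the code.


translate([371, 305, 0]) cube([119, 178, 2766]);


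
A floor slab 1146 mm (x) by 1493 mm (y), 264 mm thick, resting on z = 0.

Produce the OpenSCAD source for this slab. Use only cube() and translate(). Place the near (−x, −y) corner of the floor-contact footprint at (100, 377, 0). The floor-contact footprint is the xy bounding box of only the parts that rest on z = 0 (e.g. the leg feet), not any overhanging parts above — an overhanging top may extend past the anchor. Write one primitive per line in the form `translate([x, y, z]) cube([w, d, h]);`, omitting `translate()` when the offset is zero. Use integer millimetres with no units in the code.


translate([100, 377, 0]) cube([1146, 1493, 264]);


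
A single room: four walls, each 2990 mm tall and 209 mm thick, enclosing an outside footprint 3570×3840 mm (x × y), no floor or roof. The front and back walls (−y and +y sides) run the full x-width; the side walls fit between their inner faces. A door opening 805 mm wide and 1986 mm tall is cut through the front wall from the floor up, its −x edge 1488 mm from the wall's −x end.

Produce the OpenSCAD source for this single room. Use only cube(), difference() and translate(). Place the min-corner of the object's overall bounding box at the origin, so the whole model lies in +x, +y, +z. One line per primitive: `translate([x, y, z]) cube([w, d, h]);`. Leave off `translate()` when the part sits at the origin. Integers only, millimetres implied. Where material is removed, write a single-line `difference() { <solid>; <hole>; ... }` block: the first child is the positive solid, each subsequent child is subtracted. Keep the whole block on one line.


difference() { cube([3570, 209, 2990]); translate([1488, 0, 0]) cube([805, 209, 1986]); }
translate([0, 3631, 0]) cube([3570, 209, 2990]);
translate([0, 209, 0]) cube([209, 3422, 2990]);
translate([3361, 209, 0]) cube([209, 3422, 2990]);


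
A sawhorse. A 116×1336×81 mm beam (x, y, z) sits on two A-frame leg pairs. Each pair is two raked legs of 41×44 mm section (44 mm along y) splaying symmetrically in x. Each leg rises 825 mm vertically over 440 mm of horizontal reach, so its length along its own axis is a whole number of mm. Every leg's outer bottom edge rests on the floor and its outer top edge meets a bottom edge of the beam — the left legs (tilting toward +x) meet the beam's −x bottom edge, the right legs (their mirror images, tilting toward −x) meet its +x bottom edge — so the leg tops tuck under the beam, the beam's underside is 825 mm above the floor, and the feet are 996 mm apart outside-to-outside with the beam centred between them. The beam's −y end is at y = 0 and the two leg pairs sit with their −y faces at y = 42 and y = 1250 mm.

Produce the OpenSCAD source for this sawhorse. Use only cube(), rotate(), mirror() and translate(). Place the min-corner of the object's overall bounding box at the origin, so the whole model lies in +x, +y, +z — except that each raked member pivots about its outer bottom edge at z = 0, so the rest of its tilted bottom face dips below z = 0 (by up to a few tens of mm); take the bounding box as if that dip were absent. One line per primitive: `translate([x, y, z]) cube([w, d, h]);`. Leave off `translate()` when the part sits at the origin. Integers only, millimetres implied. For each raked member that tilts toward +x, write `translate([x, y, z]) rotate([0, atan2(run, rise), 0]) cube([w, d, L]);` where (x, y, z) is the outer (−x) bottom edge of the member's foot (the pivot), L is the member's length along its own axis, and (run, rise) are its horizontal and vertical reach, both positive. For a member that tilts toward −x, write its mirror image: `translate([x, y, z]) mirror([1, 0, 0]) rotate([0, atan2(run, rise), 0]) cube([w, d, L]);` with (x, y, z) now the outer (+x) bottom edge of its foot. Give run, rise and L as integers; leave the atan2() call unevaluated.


translate([440, 0, 825]) cube([116, 1336, 81]);
translate([0, 42, 0]) rotate([0, atan2(440, 825), 0]) cube([41, 44, 935]);
translate([996, 42, 0]) mirror([1, 0, 0]) rotate([0, atan2(440, 825), 0]) cube([41, 44, 935]);
translate([0, 1250, 0]) rotate([0, atan2(440, 825), 0]) cube([41, 44, 935]);
translate([996, 1250, 0]) mirror([1, 0, 0]) rotate([0, atan2(440, 825), 0]) cube([41, 44, 935]);


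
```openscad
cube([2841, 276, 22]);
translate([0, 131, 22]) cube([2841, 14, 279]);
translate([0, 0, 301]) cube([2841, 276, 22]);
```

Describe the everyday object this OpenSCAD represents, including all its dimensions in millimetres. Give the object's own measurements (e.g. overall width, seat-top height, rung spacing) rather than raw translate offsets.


An I-beam lying along x, 2841 mm long. Overall section height 323 mm. Two flanges 276 mm wide (y) and 22 mm thick, one on the floor and one at the top; a web 14 mm thick runs between them, centred on the flange width.


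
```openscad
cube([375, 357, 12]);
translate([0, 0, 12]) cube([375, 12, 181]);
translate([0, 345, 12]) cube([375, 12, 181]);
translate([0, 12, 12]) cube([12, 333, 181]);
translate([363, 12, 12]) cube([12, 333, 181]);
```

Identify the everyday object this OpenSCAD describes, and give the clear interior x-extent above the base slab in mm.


An open box. The internal width is 351 mm.

A 375×357 base slab with four walls standing on it — an open box. The base is 375 mm wide and the walls are 12 mm thick, so the internal width is 375 − 2 × 12 = 351 mm.


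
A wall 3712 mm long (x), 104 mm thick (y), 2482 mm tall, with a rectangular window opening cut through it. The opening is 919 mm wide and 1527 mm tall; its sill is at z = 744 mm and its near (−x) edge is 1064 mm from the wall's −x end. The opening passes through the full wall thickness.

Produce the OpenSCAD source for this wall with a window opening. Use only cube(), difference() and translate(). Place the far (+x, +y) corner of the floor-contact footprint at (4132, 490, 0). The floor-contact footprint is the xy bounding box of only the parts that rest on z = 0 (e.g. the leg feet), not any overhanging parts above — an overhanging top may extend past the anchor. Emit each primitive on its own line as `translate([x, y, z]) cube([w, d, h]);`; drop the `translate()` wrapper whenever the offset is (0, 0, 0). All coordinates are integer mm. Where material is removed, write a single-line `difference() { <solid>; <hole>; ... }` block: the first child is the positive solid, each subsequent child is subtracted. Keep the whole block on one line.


difference() { translate([420, 386, 0]) cube([3712, 104, 2482]); translate([1484, 386, 744]) cube([919, 104, 1527]); }
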